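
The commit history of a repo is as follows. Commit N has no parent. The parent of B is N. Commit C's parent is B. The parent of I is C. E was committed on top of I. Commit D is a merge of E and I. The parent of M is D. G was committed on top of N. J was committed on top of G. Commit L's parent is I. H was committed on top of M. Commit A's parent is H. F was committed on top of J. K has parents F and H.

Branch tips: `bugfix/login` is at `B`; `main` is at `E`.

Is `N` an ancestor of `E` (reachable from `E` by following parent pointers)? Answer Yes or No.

Yes

Ancestors of E (commits reachable by following parents): {B, C, E, I, N}.
N is in that set, so it is an ancestor of E.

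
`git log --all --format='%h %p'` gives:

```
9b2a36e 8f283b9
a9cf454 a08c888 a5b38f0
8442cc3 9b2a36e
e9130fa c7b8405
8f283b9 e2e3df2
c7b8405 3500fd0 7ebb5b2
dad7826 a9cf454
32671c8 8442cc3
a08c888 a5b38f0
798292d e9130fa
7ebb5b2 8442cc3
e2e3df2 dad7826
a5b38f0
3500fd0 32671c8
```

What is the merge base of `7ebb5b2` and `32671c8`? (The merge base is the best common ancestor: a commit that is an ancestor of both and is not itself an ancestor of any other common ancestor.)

8442cc3

Ancestors of 7ebb5b2: {7ebb5b2, 8442cc3, 8f283b9, 9b2a36e, a08c888, a5b38f0, a9cf454, dad7826, e2e3df2}.
Ancestors of 32671c8: {32671c8, 8442cc3, 8f283b9, 9b2a36e, a08c888, a5b38f0, a9cf454, dad7826, e2e3df2}.
Common ancestors: {8442cc3, 8f283b9, 9b2a36e, a08c888, a5b38f0, a9cf454, dad7826, e2e3df2}.
Among these, 8442cc3 is not an ancestor of any other common ancestor — it is the merge base.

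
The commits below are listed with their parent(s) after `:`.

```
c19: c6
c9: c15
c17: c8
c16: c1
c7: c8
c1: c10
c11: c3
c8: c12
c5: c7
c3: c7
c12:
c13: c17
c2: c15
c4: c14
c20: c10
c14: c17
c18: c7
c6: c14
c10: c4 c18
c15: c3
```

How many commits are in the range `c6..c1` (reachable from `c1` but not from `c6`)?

Reachable from c1: {c1, c10, c12, c14, c17, c18, c4, c7, c8}.
Reachable from c6: {c12, c14, c17, c6, c8}.
In c1's history but not c6's: {c1, c10, c18, c4, c7} — 5 commits.

5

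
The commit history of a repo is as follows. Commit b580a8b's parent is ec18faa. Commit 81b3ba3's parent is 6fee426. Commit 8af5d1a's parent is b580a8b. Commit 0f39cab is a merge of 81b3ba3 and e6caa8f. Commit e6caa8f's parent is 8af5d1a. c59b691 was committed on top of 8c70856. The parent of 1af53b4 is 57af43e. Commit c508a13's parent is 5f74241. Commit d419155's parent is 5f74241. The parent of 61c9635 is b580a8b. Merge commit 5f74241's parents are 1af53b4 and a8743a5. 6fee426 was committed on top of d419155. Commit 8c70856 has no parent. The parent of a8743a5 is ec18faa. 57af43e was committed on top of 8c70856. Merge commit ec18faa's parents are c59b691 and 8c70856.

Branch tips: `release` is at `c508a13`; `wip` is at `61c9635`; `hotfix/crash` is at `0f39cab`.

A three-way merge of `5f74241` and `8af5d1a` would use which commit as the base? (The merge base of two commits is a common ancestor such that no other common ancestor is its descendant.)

ec18faa

Ancestors of 5f74241: {1af53b4, 57af43e, 5f74241, 8c70856, a8743a5, c59b691, ec18faa}.
Ancestors of 8af5d1a: {8af5d1a, 8c70856, b580a8b, c59b691, ec18faa}.
Common ancestors: {8c70856, c59b691, ec18faa}.
Among these, ec18faa is not an ancestor of any other common ancestor — it is the merge base.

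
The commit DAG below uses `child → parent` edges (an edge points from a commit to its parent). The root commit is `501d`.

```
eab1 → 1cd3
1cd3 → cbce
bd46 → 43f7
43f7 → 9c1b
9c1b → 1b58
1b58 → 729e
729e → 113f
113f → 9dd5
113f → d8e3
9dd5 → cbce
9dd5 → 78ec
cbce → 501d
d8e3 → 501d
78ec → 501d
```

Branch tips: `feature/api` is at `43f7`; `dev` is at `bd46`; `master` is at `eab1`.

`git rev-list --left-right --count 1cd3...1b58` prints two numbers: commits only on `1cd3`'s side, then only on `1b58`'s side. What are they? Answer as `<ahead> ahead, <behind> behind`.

Reachable from 1cd3: {1cd3, 501d, cbce}.
Reachable from 1b58: {113f, 1b58, 501d, 729e, 78ec, 9dd5, cbce, d8e3}.
Only in 1cd3's history (ahead): {1cd3} — 1.
Only in 1b58's history (behind): {113f, 1b58, 729e, 78ec, 9dd5, d8e3} — 6.

1 ahead, 6 behind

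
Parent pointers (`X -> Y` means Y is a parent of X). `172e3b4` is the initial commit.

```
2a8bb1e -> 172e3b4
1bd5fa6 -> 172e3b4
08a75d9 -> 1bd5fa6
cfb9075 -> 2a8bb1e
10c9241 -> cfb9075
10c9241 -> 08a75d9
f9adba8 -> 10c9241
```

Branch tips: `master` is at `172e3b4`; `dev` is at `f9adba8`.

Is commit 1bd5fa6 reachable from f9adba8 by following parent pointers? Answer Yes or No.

Ancestors of f9adba8 (commits reachable by following parents): {08a75d9, 10c9241, 172e3b4, 1bd5fa6, 2a8bb1e, cfb9075, f9adba8}.
1bd5fa6 is in that set, so it is an ancestor of f9adba8.

Yes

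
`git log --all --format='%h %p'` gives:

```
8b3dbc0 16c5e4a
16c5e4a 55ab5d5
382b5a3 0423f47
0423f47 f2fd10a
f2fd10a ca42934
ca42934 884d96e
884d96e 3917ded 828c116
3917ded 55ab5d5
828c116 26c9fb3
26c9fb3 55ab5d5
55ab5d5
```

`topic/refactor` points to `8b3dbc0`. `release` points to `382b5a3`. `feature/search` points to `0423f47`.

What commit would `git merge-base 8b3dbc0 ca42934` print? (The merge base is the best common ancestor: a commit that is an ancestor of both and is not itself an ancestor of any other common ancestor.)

Ancestors of 8b3dbc0: {16c5e4a, 55ab5d5, 8b3dbc0}.
Ancestors of ca42934: {26c9fb3, 3917ded, 55ab5d5, 828c116, 884d96e, ca42934}.
Common ancestors: {55ab5d5}.
The only common ancestor is 55ab5d5, so it is the merge base.

55ab5d5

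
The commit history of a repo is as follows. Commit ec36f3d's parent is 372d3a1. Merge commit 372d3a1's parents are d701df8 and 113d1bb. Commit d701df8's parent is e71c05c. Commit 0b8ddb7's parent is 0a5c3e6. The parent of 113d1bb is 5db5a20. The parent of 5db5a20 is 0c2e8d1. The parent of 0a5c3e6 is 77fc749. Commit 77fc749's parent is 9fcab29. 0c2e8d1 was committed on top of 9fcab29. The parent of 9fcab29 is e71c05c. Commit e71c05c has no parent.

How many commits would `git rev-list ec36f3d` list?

8

Walking parent pointers from ec36f3d: reachable set = {0c2e8d1, 113d1bb, 372d3a1, 5db5a20, 9fcab29, d701df8, e71c05c, ec36f3d}.
That is 8 commits.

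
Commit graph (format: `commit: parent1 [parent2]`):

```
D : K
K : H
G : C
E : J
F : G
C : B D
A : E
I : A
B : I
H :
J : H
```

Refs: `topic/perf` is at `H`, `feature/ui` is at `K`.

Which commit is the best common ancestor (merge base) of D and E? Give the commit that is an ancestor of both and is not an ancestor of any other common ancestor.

Ancestors of D: {D, H, K}.
Ancestors of E: {E, H, J}.
Common ancestors: {H}.
The only common ancestor is H, so it is the merge base.

H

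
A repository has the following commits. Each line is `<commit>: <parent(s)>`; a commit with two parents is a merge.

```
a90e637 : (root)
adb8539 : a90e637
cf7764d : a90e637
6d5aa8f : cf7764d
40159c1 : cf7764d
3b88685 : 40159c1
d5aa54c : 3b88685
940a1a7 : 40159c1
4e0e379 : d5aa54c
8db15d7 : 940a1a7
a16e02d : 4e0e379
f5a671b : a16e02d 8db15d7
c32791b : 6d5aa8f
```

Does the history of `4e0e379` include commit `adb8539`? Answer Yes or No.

Ancestors of 4e0e379: {3b88685, 40159c1, 4e0e379, a90e637, cf7764d, d5aa54c}.
adb8539 is not in that set, so it is not an ancestor of 4e0e379.

No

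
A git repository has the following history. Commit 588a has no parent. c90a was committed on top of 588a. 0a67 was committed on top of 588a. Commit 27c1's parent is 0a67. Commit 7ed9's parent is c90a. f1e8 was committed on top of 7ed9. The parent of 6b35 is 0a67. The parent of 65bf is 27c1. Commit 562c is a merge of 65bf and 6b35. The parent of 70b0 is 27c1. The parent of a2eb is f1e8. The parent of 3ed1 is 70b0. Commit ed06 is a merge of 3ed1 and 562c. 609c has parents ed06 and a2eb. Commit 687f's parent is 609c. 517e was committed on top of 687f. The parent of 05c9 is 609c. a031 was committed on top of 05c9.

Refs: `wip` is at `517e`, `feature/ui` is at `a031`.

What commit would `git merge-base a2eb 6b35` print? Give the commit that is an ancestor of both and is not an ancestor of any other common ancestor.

Ancestors of a2eb: {588a, 7ed9, a2eb, c90a, f1e8}.
Ancestors of 6b35: {0a67, 588a, 6b35}.
Common ancestors: {588a}.
The only common ancestor is 588a, so it is the merge base.

588a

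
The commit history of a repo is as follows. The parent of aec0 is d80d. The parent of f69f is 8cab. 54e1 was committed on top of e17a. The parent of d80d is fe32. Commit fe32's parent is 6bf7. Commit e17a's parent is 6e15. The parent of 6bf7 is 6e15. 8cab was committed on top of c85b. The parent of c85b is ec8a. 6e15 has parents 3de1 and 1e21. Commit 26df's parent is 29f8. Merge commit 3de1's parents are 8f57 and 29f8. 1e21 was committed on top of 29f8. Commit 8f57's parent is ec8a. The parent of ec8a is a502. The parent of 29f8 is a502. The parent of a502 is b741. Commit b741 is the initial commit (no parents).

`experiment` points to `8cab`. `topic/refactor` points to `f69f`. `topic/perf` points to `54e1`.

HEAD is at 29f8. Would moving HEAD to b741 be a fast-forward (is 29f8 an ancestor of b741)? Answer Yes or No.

No

A fast-forward from 29f8 to b741 is possible iff 29f8 is an ancestor of b741.
Ancestors of b741: {b741}.
29f8 is not among them, so fast-forward is not possible.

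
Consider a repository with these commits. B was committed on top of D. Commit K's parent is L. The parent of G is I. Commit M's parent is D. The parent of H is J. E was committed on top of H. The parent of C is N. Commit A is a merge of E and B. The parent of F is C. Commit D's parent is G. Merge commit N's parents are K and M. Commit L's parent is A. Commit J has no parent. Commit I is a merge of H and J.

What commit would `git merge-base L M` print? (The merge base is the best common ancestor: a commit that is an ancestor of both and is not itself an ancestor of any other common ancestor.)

D

Ancestors of L: {A, B, D, E, G, H, I, J, L}.
Ancestors of M: {D, G, H, I, J, M}.
Common ancestors: {D, G, H, I, J}.
Among these, D is not an ancestor of any other common ancestor — it is the merge base.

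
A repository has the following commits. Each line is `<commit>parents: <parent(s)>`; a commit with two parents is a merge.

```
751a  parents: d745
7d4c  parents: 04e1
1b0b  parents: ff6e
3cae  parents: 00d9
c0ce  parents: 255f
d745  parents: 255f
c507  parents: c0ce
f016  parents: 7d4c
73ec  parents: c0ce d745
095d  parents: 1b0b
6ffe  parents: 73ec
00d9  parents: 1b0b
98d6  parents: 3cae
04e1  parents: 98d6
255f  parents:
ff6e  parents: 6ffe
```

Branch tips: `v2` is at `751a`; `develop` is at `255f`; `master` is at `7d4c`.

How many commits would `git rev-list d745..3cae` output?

Reachable from 3cae: {00d9, 1b0b, 255f, 3cae, 6ffe, 73ec, c0ce, d745, ff6e}.
Reachable from d745: {255f, d745}.
In 3cae's history but not d745's: {00d9, 1b0b, 3cae, 6ffe, 73ec, c0ce, ff6e} — 7 commits.

7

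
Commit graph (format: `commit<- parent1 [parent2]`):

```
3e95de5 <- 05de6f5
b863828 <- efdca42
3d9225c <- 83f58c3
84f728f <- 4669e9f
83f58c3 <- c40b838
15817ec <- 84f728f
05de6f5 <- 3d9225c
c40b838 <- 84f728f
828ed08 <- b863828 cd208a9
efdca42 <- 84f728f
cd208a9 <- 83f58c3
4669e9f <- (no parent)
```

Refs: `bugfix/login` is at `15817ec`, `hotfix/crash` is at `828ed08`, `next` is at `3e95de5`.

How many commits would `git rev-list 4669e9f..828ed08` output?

Reachable from 828ed08: {4669e9f, 828ed08, 83f58c3, 84f728f, b863828, c40b838, cd208a9, efdca42}.
Reachable from 4669e9f: {4669e9f}.
In 828ed08's history but not 4669e9f's: {828ed08, 83f58c3, 84f728f, b863828, c40b838, cd208a9, efdca42} — 7 commits.

7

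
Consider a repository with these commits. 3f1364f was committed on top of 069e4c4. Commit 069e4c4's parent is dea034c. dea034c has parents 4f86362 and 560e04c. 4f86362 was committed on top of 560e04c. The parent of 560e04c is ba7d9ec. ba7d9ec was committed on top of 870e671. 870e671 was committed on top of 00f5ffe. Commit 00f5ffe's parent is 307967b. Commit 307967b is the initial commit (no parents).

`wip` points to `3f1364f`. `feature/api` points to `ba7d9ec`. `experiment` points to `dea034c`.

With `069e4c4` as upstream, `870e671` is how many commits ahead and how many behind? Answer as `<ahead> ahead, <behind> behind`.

0 ahead, 5 behind

Reachable from 870e671: {00f5ffe, 307967b, 870e671}.
Reachable from 069e4c4: {00f5ffe, 069e4c4, 307967b, 4f86362, 560e04c, 870e671, ba7d9ec, dea034c}.
Only in 870e671's history (ahead): {} — 0.
Only in 069e4c4's history (behind): {069e4c4, 4f86362, 560e04c, ba7d9ec, dea034c} — 5.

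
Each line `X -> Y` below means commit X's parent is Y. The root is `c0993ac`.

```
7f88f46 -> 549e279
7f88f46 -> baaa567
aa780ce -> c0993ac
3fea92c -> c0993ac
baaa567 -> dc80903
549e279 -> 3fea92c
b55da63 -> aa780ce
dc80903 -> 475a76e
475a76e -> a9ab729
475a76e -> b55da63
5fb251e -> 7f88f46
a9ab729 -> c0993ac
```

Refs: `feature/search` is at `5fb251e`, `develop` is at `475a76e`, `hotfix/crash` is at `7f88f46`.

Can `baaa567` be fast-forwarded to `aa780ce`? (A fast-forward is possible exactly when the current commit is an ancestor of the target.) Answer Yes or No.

No

A fast-forward from baaa567 to aa780ce is possible iff baaa567 is an ancestor of aa780ce.
Ancestors of aa780ce: {aa780ce, c0993ac}.
baaa567 is not among them, so fast-forward is not possible.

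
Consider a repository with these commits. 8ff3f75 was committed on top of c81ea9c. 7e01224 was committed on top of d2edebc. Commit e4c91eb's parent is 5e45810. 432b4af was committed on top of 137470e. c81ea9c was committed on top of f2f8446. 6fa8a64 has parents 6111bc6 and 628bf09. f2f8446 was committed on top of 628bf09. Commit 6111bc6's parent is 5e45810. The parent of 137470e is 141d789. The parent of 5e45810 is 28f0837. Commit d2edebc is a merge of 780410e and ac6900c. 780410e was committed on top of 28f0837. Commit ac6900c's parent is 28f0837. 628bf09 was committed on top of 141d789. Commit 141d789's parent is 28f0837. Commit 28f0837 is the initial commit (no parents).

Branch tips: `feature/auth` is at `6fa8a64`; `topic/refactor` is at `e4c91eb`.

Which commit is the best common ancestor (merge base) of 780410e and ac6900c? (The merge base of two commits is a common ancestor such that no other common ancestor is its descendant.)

Ancestors of 780410e: {28f0837, 780410e}.
Ancestors of ac6900c: {28f0837, ac6900c}.
Common ancestors: {28f0837}.
The only common ancestor is 28f0837, so it is the merge base.

28f0837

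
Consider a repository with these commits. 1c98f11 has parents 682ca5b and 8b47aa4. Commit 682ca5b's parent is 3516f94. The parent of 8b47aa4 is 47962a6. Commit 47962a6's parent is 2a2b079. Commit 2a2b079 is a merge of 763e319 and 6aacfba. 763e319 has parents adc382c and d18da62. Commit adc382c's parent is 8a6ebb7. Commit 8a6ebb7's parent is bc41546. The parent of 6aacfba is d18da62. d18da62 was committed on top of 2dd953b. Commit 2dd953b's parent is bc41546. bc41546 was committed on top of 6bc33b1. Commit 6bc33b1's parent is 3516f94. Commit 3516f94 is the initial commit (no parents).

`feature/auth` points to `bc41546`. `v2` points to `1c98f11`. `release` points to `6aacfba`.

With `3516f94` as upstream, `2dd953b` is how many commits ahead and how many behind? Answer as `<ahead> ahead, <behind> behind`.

Reachable from 2dd953b: {2dd953b, 3516f94, 6bc33b1, bc41546}.
Reachable from 3516f94: {3516f94}.
Only in 2dd953b's history (ahead): {2dd953b, 6bc33b1, bc41546} — 3.
Only in 3516f94's history (behind): {} — 0.

3 ahead, 0 behind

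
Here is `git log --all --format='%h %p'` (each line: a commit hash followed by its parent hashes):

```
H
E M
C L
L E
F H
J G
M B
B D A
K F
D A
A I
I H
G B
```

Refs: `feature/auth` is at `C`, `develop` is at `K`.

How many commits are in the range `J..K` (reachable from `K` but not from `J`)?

2

Reachable from K: {F, H, K}.
Reachable from J: {A, B, D, G, H, I, J}.
In K's history but not J's: {F, K} — 2 commits.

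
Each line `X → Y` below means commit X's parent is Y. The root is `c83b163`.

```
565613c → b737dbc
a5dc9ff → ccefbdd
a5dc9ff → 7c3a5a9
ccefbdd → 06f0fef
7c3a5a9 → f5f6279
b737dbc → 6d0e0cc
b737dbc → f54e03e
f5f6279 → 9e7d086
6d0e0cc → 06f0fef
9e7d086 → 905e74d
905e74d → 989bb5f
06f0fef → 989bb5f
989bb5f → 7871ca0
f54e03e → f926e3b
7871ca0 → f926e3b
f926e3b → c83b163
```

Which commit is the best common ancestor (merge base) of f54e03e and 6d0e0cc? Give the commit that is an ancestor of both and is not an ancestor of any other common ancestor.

Ancestors of f54e03e: {c83b163, f54e03e, f926e3b}.
Ancestors of 6d0e0cc: {06f0fef, 6d0e0cc, 7871ca0, 989bb5f, c83b163, f926e3b}.
Common ancestors: {c83b163, f926e3b}.
Among these, f926e3b is not an ancestor of any other common ancestor — it is the merge base.

f926e3b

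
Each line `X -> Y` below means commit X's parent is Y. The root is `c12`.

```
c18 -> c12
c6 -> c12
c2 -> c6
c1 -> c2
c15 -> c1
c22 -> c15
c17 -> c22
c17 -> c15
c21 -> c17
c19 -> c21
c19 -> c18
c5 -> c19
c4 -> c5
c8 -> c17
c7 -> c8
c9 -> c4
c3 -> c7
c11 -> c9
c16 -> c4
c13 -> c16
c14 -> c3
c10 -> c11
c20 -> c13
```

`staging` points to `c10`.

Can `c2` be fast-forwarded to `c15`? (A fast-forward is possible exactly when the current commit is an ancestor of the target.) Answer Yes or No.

A fast-forward from c2 to c15 is possible iff c2 is an ancestor of c15.
Ancestors of c15: {c1, c12, c15, c2, c6}.
c2 is among them, so fast-forward is possible.

Yes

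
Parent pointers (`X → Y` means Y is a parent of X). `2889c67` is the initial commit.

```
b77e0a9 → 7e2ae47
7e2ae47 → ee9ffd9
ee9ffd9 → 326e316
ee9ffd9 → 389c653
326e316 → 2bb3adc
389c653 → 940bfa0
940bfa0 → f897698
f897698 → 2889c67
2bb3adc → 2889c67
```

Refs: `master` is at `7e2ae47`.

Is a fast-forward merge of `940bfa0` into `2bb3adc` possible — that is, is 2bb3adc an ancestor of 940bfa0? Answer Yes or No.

No

A fast-forward from 2bb3adc to 940bfa0 is possible iff 2bb3adc is an ancestor of 940bfa0.
Ancestors of 940bfa0: {2889c67, 940bfa0, f897698}.
2bb3adc is not among them, so fast-forward is not possible.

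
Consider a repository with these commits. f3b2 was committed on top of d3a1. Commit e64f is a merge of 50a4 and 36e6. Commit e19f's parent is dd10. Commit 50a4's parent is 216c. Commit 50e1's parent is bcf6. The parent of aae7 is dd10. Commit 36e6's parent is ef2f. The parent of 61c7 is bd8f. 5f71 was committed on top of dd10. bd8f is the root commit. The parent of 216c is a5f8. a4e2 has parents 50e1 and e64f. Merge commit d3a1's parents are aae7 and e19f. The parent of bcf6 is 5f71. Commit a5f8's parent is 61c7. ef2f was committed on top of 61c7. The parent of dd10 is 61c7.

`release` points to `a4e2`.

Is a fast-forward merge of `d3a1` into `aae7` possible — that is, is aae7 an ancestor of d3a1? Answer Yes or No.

A fast-forward from aae7 to d3a1 is possible iff aae7 is an ancestor of d3a1.
Ancestors of d3a1: {61c7, aae7, bd8f, d3a1, dd10, e19f}.
aae7 is among them, so fast-forward is possible.

Yes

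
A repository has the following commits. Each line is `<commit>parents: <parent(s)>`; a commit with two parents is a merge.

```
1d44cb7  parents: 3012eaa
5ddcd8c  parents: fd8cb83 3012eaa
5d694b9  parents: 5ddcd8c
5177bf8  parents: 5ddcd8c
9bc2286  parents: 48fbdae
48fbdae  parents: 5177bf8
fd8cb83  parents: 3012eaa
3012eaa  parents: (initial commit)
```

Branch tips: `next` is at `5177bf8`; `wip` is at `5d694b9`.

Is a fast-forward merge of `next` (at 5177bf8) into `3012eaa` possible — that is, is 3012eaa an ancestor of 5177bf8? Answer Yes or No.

A fast-forward from 3012eaa to 5177bf8 is possible iff 3012eaa is an ancestor of 5177bf8.
Ancestors of 5177bf8: {3012eaa, 5177bf8, 5ddcd8c, fd8cb83}.
3012eaa is among them, so fast-forward is possible.

Yes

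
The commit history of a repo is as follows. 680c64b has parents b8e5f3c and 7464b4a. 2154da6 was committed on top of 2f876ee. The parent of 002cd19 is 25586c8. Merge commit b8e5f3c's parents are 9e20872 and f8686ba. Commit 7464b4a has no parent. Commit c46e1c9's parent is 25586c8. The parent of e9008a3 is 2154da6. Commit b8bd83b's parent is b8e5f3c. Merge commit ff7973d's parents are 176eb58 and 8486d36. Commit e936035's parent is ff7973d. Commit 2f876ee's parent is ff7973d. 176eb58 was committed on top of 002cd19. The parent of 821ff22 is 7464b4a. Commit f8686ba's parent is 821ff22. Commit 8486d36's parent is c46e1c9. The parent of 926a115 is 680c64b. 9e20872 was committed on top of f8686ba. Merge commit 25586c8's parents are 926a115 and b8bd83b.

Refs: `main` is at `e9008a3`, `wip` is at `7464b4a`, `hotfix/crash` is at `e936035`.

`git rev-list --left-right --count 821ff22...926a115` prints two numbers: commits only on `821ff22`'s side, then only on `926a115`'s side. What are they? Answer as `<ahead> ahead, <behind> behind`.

Reachable from 821ff22: {7464b4a, 821ff22}.
Reachable from 926a115: {680c64b, 7464b4a, 821ff22, 926a115, 9e20872, b8e5f3c, f8686ba}.
Only in 821ff22's history (ahead): {} — 0.
Only in 926a115's history (behind): {680c64b, 926a115, 9e20872, b8e5f3c, f8686ba} — 5.

0 ahead, 5 behind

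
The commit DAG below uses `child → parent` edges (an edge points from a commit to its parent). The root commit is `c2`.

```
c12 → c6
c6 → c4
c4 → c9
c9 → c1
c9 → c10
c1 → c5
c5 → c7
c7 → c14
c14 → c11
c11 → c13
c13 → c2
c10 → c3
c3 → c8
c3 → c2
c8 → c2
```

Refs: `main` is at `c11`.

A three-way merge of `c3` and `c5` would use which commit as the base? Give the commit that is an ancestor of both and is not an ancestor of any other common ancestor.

Ancestors of c3: {c2, c3, c8}.
Ancestors of c5: {c11, c13, c14, c2, c5, c7}.
Common ancestors: {c2}.
The only common ancestor is c2, so it is the merge base.

c2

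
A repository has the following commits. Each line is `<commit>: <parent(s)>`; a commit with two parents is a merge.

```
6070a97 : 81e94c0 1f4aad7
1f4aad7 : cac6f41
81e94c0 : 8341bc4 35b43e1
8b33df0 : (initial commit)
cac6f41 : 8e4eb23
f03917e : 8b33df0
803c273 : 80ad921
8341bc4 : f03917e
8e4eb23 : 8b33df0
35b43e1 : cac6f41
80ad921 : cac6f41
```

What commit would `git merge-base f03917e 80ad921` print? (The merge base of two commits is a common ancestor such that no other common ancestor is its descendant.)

Ancestors of f03917e: {8b33df0, f03917e}.
Ancestors of 80ad921: {80ad921, 8b33df0, 8e4eb23, cac6f41}.
Common ancestors: {8b33df0}.
The only common ancestor is 8b33df0, so it is the merge base.

8b33df0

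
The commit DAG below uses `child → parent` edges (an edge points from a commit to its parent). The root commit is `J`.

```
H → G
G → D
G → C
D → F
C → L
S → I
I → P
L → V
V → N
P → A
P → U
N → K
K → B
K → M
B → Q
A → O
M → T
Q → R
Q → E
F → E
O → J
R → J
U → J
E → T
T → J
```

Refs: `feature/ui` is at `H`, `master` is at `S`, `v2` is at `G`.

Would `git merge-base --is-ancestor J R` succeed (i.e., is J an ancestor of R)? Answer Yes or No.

Ancestors of R (commits reachable by following parents): {J, R}.
J is in that set, so it is an ancestor of R.

Yes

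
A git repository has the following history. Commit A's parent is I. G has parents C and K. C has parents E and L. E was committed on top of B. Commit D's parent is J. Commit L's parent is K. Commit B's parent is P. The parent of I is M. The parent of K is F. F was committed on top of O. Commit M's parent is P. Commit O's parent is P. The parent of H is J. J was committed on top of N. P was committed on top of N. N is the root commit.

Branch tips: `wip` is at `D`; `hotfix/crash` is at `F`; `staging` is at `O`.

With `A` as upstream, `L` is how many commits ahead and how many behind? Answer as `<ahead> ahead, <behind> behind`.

Reachable from L: {F, K, L, N, O, P}.
Reachable from A: {A, I, M, N, P}.
Only in L's history (ahead): {F, K, L, O} — 4.
Only in A's history (behind): {A, I, M} — 3.

4 ahead, 3 behind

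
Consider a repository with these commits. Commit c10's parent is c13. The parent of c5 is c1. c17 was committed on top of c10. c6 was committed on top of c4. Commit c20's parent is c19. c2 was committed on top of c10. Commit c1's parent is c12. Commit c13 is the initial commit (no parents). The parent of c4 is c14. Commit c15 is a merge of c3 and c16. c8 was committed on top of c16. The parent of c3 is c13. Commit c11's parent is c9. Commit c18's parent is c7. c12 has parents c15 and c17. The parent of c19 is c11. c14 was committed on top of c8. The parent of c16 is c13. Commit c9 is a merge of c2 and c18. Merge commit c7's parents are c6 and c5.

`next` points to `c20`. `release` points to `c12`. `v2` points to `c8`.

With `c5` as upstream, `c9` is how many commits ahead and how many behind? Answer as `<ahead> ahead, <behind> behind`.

8 ahead, 0 behind

Reachable from c9: {c1, c10, c12, c13, c14, c15, c16, c17, c18, c2, c3, c4, c5, c6, c7, c8, c9}.
Reachable from c5: {c1, c10, c12, c13, c15, c16, c17, c3, c5}.
Only in c9's history (ahead): {c14, c18, c2, c4, c6, c7, c8, c9} — 8.
Only in c5's history (behind): {} — 0.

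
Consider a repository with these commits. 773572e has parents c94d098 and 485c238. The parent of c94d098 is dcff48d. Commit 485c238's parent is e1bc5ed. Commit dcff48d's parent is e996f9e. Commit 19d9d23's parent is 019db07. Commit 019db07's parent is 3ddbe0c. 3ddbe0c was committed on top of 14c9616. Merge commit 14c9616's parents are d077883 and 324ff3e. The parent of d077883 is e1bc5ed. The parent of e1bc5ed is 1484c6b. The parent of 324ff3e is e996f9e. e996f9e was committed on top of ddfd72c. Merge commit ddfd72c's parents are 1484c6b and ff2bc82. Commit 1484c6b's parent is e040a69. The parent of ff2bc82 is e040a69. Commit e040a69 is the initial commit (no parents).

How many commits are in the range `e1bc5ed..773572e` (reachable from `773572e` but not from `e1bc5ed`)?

7

Reachable from 773572e: {1484c6b, 485c238, 773572e, c94d098, dcff48d, ddfd72c, e040a69, e1bc5ed, e996f9e, ff2bc82}.
Reachable from e1bc5ed: {1484c6b, e040a69, e1bc5ed}.
In 773572e's history but not e1bc5ed's: {485c238, 773572e, c94d098, dcff48d, ddfd72c, e996f9e, ff2bc82} — 7 commits.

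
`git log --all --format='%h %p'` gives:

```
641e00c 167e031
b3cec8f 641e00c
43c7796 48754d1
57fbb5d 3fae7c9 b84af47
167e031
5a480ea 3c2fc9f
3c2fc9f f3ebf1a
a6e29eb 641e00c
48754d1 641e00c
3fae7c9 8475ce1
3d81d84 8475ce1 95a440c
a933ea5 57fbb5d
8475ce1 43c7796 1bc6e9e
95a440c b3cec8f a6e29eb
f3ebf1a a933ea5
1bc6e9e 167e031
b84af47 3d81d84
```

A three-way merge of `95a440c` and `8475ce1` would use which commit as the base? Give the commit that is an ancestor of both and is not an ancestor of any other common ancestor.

Ancestors of 95a440c: {167e031, 641e00c, 95a440c, a6e29eb, b3cec8f}.
Ancestors of 8475ce1: {167e031, 1bc6e9e, 43c7796, 48754d1, 641e00c, 8475ce1}.
Common ancestors: {167e031, 641e00c}.
Among these, 641e00c is not an ancestor of any other common ancestor — it is the merge base.

641e00c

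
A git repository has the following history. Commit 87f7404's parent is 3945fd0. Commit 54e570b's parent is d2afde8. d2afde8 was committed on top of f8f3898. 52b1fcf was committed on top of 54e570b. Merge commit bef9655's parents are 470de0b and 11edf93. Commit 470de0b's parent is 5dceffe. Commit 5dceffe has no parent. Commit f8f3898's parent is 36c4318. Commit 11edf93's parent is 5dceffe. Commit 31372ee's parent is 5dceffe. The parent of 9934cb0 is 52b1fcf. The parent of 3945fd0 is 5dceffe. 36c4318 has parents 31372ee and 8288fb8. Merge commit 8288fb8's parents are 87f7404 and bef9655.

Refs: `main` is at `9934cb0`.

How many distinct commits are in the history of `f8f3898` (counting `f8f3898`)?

Walking parent pointers from f8f3898: reachable set = {11edf93, 31372ee, 36c4318, 3945fd0, 470de0b, 5dceffe, 8288fb8, 87f7404, bef9655, f8f3898}.
That is 10 commits.

10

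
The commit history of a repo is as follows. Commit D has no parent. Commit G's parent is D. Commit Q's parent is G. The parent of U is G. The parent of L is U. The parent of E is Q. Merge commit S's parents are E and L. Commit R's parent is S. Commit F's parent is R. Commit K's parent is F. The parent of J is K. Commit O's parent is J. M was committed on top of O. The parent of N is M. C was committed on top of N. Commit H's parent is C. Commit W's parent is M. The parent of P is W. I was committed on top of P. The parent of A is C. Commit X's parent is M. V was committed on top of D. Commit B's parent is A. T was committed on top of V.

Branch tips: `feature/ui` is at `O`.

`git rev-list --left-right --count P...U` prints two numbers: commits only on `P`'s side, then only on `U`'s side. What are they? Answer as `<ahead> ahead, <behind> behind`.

Reachable from P: {D, E, F, G, J, K, L, M, O, P, Q, R, S, U, W}.
Reachable from U: {D, G, U}.
Only in P's history (ahead): {E, F, J, K, L, M, O, P, Q, R, S, W} — 12.
Only in U's history (behind): {} — 0.

12 ahead, 0 behind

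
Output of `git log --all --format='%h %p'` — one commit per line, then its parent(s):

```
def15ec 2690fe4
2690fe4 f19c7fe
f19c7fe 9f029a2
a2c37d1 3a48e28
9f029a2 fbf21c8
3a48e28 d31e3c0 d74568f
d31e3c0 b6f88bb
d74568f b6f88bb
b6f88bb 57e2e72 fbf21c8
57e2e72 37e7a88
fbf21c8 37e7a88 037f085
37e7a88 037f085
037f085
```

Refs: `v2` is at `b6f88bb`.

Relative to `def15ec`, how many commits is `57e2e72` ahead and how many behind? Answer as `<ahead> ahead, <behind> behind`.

Reachable from 57e2e72: {037f085, 37e7a88, 57e2e72}.
Reachable from def15ec: {037f085, 2690fe4, 37e7a88, 9f029a2, def15ec, f19c7fe, fbf21c8}.
Only in 57e2e72's history (ahead): {57e2e72} — 1.
Only in def15ec's history (behind): {2690fe4, 9f029a2, def15ec, f19c7fe, fbf21c8} — 5.

1 ahead, 5 behind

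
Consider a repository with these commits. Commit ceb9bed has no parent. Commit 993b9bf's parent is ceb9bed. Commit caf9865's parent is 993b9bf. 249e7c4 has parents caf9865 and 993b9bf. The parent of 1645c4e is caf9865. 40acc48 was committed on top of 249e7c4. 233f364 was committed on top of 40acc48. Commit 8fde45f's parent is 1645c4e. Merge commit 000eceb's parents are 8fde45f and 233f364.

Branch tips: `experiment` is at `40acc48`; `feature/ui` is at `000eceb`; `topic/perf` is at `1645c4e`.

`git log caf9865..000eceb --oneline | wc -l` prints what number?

Reachable from 000eceb: {000eceb, 1645c4e, 233f364, 249e7c4, 40acc48, 8fde45f, 993b9bf, caf9865, ceb9bed}.
Reachable from caf9865: {993b9bf, caf9865, ceb9bed}.
In 000eceb's history but not caf9865's: {000eceb, 1645c4e, 233f364, 249e7c4, 40acc48, 8fde45f} — 6 commits.

6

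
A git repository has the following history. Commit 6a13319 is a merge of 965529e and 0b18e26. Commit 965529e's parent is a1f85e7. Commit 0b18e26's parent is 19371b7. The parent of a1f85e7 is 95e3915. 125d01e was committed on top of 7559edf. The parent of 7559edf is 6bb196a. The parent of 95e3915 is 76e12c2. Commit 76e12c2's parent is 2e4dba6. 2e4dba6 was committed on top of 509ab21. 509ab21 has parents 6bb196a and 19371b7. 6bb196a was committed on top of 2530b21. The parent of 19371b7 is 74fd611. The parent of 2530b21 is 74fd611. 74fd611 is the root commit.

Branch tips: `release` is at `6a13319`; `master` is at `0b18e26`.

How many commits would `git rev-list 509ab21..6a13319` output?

7

Reachable from 6a13319: {0b18e26, 19371b7, 2530b21, 2e4dba6, 509ab21, 6a13319, 6bb196a, 74fd611, 76e12c2, 95e3915, 965529e, a1f85e7}.
Reachable from 509ab21: {19371b7, 2530b21, 509ab21, 6bb196a, 74fd611}.
In 6a13319's history but not 509ab21's: {0b18e26, 2e4dba6, 6a13319, 76e12c2, 95e3915, 965529e, a1f85e7} — 7 commits.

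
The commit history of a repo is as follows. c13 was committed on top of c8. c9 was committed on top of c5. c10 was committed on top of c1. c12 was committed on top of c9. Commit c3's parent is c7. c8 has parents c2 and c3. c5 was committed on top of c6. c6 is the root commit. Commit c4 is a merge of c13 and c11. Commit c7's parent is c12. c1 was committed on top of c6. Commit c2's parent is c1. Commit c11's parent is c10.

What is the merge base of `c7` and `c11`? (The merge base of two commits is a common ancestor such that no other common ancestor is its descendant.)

Ancestors of c7: {c12, c5, c6, c7, c9}.
Ancestors of c11: {c1, c10, c11, c6}.
Common ancestors: {c6}.
The only common ancestor is c6, so it is the merge base.

c6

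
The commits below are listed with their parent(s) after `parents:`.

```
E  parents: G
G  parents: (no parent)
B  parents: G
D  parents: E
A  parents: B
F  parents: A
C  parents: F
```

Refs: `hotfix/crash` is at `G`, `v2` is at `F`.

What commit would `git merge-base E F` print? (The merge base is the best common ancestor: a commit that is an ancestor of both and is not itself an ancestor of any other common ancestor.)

G

Ancestors of E: {E, G}.
Ancestors of F: {A, B, F, G}.
Common ancestors: {G}.
The only common ancestor is G, so it is the merge base.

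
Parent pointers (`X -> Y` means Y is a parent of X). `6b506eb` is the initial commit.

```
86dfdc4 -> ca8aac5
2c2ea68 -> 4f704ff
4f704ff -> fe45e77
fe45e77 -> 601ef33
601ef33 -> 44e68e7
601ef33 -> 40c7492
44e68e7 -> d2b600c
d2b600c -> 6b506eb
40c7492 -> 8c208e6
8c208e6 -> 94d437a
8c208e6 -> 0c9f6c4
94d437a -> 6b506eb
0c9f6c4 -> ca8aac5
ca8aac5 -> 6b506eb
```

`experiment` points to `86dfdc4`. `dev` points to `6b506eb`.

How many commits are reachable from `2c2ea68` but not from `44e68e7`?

Reachable from 2c2ea68: {0c9f6c4, 2c2ea68, 40c7492, 44e68e7, 4f704ff, 601ef33, 6b506eb, 8c208e6, 94d437a, ca8aac5, d2b600c, fe45e77}.
Reachable from 44e68e7: {44e68e7, 6b506eb, d2b600c}.
In 2c2ea68's history but not 44e68e7's: {0c9f6c4, 2c2ea68, 40c7492, 4f704ff, 601ef33, 8c208e6, 94d437a, ca8aac5, fe45e77} — 9 commits.

9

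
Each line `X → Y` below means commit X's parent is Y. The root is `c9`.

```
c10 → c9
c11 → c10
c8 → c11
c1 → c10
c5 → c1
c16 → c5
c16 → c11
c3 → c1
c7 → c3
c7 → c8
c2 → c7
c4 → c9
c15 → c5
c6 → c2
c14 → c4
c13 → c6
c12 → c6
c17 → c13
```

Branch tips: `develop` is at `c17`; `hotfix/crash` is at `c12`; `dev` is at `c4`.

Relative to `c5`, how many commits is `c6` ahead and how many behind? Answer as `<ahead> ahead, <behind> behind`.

Reachable from c6: {c1, c10, c11, c2, c3, c6, c7, c8, c9}.
Reachable from c5: {c1, c10, c5, c9}.
Only in c6's history (ahead): {c11, c2, c3, c6, c7, c8} — 6.
Only in c5's history (behind): {c5} — 1.

6 ahead, 1 behind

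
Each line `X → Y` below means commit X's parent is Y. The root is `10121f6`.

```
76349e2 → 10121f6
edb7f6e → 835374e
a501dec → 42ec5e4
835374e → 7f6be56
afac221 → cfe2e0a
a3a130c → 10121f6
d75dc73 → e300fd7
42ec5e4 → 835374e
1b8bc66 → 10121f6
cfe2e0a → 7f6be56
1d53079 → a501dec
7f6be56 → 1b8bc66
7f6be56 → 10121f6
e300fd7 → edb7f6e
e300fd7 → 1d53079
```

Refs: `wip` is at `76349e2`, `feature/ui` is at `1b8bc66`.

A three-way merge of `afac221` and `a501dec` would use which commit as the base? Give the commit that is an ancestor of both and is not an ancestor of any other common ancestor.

Ancestors of afac221: {10121f6, 1b8bc66, 7f6be56, afac221, cfe2e0a}.
Ancestors of a501dec: {10121f6, 1b8bc66, 42ec5e4, 7f6be56, 835374e, a501dec}.
Common ancestors: {10121f6, 1b8bc66, 7f6be56}.
Among these, 7f6be56 is not an ancestor of any other common ancestor — it is the merge base.

7f6be56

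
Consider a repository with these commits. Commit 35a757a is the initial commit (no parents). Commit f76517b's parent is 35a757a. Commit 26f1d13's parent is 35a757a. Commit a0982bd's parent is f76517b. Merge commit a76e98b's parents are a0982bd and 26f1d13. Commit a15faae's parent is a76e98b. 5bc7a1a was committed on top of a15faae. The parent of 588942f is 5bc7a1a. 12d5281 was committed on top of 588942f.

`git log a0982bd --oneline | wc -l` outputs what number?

Walking parent pointers from a0982bd: reachable set = {35a757a, a0982bd, f76517b}.
That is 3 commits.

3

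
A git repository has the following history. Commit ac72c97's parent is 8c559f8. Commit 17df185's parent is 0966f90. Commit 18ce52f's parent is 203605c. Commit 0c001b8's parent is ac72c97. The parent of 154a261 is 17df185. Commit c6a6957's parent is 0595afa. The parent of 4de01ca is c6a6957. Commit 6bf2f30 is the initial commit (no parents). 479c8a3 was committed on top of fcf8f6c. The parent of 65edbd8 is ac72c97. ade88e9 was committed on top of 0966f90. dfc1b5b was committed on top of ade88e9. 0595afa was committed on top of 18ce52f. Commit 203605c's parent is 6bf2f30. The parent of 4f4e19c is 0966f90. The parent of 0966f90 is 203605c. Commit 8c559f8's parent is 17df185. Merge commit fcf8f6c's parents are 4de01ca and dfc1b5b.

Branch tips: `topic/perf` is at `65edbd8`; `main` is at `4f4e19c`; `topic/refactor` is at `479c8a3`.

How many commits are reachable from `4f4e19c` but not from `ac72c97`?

1

Reachable from 4f4e19c: {0966f90, 203605c, 4f4e19c, 6bf2f30}.
Reachable from ac72c97: {0966f90, 17df185, 203605c, 6bf2f30, 8c559f8, ac72c97}.
In 4f4e19c's history but not ac72c97's: {4f4e19c} — 1 commit.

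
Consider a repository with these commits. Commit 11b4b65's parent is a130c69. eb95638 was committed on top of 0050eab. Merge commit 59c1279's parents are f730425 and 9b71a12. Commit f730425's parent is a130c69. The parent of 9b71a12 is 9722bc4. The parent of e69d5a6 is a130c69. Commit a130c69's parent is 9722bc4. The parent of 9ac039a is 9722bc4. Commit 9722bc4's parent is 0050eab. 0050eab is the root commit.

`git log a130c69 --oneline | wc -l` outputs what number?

Walking parent pointers from a130c69: reachable set = {0050eab, 9722bc4, a130c69}.
That is 3 commits.

3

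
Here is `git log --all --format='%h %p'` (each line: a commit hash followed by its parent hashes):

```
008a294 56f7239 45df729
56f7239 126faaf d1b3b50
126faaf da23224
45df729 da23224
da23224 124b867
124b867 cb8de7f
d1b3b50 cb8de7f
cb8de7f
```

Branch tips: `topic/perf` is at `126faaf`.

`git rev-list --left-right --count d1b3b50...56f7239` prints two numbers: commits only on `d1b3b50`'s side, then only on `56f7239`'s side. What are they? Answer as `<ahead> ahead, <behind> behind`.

0 ahead, 4 behind

Reachable from d1b3b50: {cb8de7f, d1b3b50}.
Reachable from 56f7239: {124b867, 126faaf, 56f7239, cb8de7f, d1b3b50, da23224}.
Only in d1b3b50's history (ahead): {} — 0.
Only in 56f7239's history (behind): {124b867, 126faaf, 56f7239, da23224} — 4.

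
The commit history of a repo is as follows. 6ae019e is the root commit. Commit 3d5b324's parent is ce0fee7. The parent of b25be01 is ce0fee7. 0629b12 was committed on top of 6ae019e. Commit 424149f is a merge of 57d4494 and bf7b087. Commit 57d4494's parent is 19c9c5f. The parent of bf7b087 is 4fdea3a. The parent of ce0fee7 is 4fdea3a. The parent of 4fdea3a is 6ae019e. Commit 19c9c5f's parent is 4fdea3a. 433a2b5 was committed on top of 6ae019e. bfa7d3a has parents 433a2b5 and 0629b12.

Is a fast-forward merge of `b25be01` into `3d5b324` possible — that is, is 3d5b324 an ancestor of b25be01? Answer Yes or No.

No

A fast-forward from 3d5b324 to b25be01 is possible iff 3d5b324 is an ancestor of b25be01.
Ancestors of b25be01: {4fdea3a, 6ae019e, b25be01, ce0fee7}.
3d5b324 is not among them, so fast-forward is not possible.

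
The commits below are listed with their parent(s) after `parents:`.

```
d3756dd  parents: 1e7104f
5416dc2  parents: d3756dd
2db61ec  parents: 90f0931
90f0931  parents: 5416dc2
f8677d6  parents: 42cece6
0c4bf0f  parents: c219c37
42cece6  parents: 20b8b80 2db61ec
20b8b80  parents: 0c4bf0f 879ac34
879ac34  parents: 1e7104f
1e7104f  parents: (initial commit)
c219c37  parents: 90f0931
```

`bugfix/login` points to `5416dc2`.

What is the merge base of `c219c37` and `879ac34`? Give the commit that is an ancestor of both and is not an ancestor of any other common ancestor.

1e7104f

Ancestors of c219c37: {1e7104f, 5416dc2, 90f0931, c219c37, d3756dd}.
Ancestors of 879ac34: {1e7104f, 879ac34}.
Common ancestors: {1e7104f}.
The only common ancestor is 1e7104f, so it is the merge base.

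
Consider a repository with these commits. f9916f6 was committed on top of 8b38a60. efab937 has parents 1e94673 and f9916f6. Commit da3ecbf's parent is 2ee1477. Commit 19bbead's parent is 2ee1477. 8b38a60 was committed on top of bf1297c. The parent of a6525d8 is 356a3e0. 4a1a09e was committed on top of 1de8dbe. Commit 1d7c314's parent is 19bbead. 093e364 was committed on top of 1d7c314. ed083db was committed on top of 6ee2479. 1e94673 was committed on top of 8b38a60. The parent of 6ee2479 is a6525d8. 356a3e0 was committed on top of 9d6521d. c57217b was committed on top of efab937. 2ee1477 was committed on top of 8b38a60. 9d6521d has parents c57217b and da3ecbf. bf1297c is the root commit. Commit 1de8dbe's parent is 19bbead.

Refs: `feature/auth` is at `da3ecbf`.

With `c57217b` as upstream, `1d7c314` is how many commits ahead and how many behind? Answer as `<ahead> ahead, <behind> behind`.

Reachable from 1d7c314: {19bbead, 1d7c314, 2ee1477, 8b38a60, bf1297c}.
Reachable from c57217b: {1e94673, 8b38a60, bf1297c, c57217b, efab937, f9916f6}.
Only in 1d7c314's history (ahead): {19bbead, 1d7c314, 2ee1477} — 3.
Only in c57217b's history (behind): {1e94673, c57217b, efab937, f9916f6} — 4.

3 ahead, 4 behind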